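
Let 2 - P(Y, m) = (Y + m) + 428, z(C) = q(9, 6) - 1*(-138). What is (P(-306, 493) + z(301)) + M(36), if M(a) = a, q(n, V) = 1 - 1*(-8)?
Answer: -430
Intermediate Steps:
q(n, V) = 9 (q(n, V) = 1 + 8 = 9)
z(C) = 147 (z(C) = 9 - 1*(-138) = 9 + 138 = 147)
P(Y, m) = -426 - Y - m (P(Y, m) = 2 - ((Y + m) + 428) = 2 - (428 + Y + m) = 2 + (-428 - Y - m) = -426 - Y - m)
(P(-306, 493) + z(301)) + M(36) = ((-426 - 1*(-306) - 1*493) + 147) + 36 = ((-426 + 306 - 493) + 147) + 36 = (-613 + 147) + 36 = -466 + 36 = -430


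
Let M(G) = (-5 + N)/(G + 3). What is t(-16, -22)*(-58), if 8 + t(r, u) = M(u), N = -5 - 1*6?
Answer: 7888/19 ≈ 415.16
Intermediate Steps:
N = -11 (N = -5 - 6 = -11)
M(G) = -16/(3 + G) (M(G) = (-5 - 11)/(G + 3) = -16/(3 + G))
t(r, u) = -8 - 16/(3 + u)
t(-16, -22)*(-58) = (8*(-5 - 1*(-22))/(3 - 22))*(-58) = (8*(-5 + 22)/(-19))*(-58) = (8*(-1/19)*17)*(-58) = -136/19*(-58) = 7888/19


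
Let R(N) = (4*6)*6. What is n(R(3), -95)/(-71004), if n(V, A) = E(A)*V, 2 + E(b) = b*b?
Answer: -108276/5917 ≈ -18.299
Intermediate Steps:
R(N) = 144 (R(N) = 24*6 = 144)
E(b) = -2 + b² (E(b) = -2 + b*b = -2 + b²)
n(V, A) = V*(-2 + A²) (n(V, A) = (-2 + A²)*V = V*(-2 + A²))
n(R(3), -95)/(-71004) = (144*(-2 + (-95)²))/(-71004) = (144*(-2 + 9025))*(-1/71004) = (144*9023)*(-1/71004) = 1299312*(-1/71004) = -108276/5917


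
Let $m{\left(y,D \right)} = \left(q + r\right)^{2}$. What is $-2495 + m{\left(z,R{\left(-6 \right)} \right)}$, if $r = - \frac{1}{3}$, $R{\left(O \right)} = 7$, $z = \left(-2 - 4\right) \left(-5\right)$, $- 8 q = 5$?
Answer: $- \frac{1436591}{576} \approx -2494.1$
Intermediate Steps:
$q = - \frac{5}{8}$ ($q = \left(- \frac{1}{8}\right) 5 = - \frac{5}{8} \approx -0.625$)
$z = 30$ ($z = \left(-2 - 4\right) \left(-5\right) = \left(-6\right) \left(-5\right) = 30$)
$r = - \frac{1}{3}$ ($r = \left(-1\right) \frac{1}{3} = - \frac{1}{3} \approx -0.33333$)
$m{\left(y,D \right)} = \frac{529}{576}$ ($m{\left(y,D \right)} = \left(- \frac{5}{8} - \frac{1}{3}\right)^{2} = \left(- \frac{23}{24}\right)^{2} = \frac{529}{576}$)
$-2495 + m{\left(z,R{\left(-6 \right)} \right)} = -2495 + \frac{529}{576} = - \frac{1436591}{576}$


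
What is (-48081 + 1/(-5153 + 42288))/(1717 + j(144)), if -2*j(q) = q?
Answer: -1785487934/61087075 ≈ -29.229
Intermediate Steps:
j(q) = -q/2
(-48081 + 1/(-5153 + 42288))/(1717 + j(144)) = (-48081 + 1/(-5153 + 42288))/(1717 - ½*144) = (-48081 + 1/37135)/(1717 - 72) = (-48081 + 1/37135)/1645 = -1785487934/37135*1/1645 = -1785487934/61087075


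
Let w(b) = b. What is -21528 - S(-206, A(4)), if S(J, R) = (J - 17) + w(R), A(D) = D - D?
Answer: -21305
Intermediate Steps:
A(D) = 0
S(J, R) = -17 + J + R (S(J, R) = (J - 17) + R = (-17 + J) + R = -17 + J + R)
-21528 - S(-206, A(4)) = -21528 - (-17 - 206 + 0) = -21528 - 1*(-223) = -21528 + 223 = -21305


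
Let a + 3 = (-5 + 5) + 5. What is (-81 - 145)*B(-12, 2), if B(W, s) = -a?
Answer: 452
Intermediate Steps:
a = 2 (a = -3 + ((-5 + 5) + 5) = -3 + (0 + 5) = -3 + 5 = 2)
B(W, s) = -2 (B(W, s) = -1*2 = -2)
(-81 - 145)*B(-12, 2) = (-81 - 145)*(-2) = -226*(-2) = 452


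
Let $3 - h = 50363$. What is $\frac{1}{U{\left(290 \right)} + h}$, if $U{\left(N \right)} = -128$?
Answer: $- \frac{1}{50488} \approx -1.9807 \cdot 10^{-5}$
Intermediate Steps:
$h = -50360$ ($h = 3 - 50363 = -50360$)
$\frac{1}{U{\left(290 \right)} + h} = \frac{1}{-128 - 50360} = \frac{1}{-50488} = - \frac{1}{50488}$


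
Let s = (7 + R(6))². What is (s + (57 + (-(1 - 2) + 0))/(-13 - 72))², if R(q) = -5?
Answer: 79524/7225 ≈ 11.007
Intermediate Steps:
s = 4 (s = (7 - 5)² = 2² = 4)
(s + (57 + (-(1 - 2) + 0))/(-13 - 72))² = (4 + (57 + (-(1 - 2) + 0))/(-13 - 72))² = (4 + (57 + (-1*(-1) + 0))/(-85))² = (4 + (57 + (1 + 0))*(-1/85))² = (4 + (57 + 1)*(-1/85))² = (4 + 58*(-1/85))² = (4 - 58/85)² = (282/85)² = 79524/7225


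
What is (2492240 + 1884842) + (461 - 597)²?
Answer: 4395578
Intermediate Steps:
(2492240 + 1884842) + (461 - 597)² = 4377082 + (-136)² = 4377082 + 18496 = 4395578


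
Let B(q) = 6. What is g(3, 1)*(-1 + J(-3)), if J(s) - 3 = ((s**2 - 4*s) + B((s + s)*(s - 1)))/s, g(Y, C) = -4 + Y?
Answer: 7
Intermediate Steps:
J(s) = 3 + (6 + s**2 - 4*s)/s (J(s) = 3 + ((s**2 - 4*s) + 6)/s = 3 + (6 + s**2 - 4*s)/s)
g(3, 1)*(-1 + J(-3)) = (-4 + 3)*(-1 + (-1 - 3 + 6/(-3))) = -(-1 + (-1 - 3 + 6*(-1/3))) = -(-1 + (-1 - 3 - 2)) = -(-1 - 6) = -1*(-7) = 7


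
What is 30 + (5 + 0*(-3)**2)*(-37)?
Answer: -155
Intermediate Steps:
30 + (5 + 0*(-3)**2)*(-37) = 30 + (5 + 0*9)*(-37) = 30 + (5 + 0)*(-37) = 30 + 5*(-37) = 30 - 185 = -155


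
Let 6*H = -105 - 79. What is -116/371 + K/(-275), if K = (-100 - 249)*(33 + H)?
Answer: 810653/306075 ≈ 2.6485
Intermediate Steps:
H = -92/3 (H = (-105 - 79)/6 = (⅙)*(-184) = -92/3 ≈ -30.667)
K = -2443/3 (K = (-100 - 249)*(33 - 92/3) = -349*7/3 = -2443/3 ≈ -814.33)
-116/371 + K/(-275) = -116/371 - 2443/3/(-275) = -116*1/371 - 2443/3*(-1/275) = -116/371 + 2443/825 = 810653/306075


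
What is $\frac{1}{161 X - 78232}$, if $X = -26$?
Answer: $- \frac{1}{82418} \approx -1.2133 \cdot 10^{-5}$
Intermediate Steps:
$\frac{1}{161 X - 78232} = \frac{1}{161 \left(-26\right) - 78232} = \frac{1}{-4186 - 78232} = \frac{1}{-82418} = - \frac{1}{82418}$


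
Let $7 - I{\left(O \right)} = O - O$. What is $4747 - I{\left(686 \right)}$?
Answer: $4740$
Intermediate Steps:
$I{\left(O \right)} = 7$ ($I{\left(O \right)} = 7 - \left(O - O\right) = 7 - 0 = 7 + 0 = 7$)
$4747 - I{\left(686 \right)} = 4747 - 7 = 4740$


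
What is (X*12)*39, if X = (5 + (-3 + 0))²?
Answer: 1872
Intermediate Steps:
X = 4 (X = (5 - 3)² = 2² = 4)
(X*12)*39 = (4*12)*39 = 48*39 = 1872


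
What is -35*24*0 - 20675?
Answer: -20675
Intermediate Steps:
-35*24*0 - 20675 = -840*0 - 20675 = 0 - 20675 = -20675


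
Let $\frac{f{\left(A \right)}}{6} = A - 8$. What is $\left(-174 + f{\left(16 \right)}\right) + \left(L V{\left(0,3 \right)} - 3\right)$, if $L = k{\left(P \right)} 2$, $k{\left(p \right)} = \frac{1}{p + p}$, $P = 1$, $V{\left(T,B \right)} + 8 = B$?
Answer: $-134$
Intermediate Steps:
$V{\left(T,B \right)} = -8 + B$
$f{\left(A \right)} = -48 + 6 A$ ($f{\left(A \right)} = 6 \left(A - 8\right) = 6 \left(-8 + A\right) = -48 + 6 A$)
$k{\left(p \right)} = \frac{1}{2 p}$
$L = 1$ ($L = \frac{1}{2 \cdot 1} \cdot 2 = \frac{1}{2} \cdot 1 \cdot 2 = \frac{1}{2} \cdot 2 = 1$)
$\left(-174 + f{\left(16 \right)}\right) + \left(L V{\left(0,3 \right)} - 3\right) = \left(-174 + \left(-48 + 6 \cdot 16\right)\right) + \left(1 \left(-8 + 3\right) - 3\right) = \left(-174 + \left(-48 + 96\right)\right) + \left(1 \left(-5\right) - 3\right) = \left(-174 + 48\right) - 8 = -126 - 8 = -134$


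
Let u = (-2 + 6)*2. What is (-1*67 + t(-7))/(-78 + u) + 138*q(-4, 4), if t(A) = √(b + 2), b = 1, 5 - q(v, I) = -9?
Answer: 135307/70 - √3/70 ≈ 1932.9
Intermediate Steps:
q(v, I) = 14 (q(v, I) = 5 - 1*(-9) = 5 + 9 = 14)
u = 8 (u = 4*2 = 8)
t(A) = √3 (t(A) = √(1 + 2) = √3)
(-1*67 + t(-7))/(-78 + u) + 138*q(-4, 4) = (-1*67 + √3)/(-78 + 8) + 138*14 = (-67 + √3)/(-70) + 1932 = (-67 + √3)*(-1/70) + 1932 = (67/70 - √3/70) + 1932 = 135307/70 - √3/70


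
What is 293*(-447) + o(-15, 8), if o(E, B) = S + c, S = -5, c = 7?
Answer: -130969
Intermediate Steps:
o(E, B) = 2 (o(E, B) = -5 + 7 = 2)
293*(-447) + o(-15, 8) = 293*(-447) + 2 = -130971 + 2 = -130969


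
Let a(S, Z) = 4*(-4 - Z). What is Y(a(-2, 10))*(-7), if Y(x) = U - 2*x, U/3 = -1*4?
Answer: -700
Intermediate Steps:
U = -12 (U = 3*(-1*4) = 3*(-4) = -12)
a(S, Z) = -16 - 4*Z
Y(x) = -12 - 2*x
Y(a(-2, 10))*(-7) = (-12 - 2*(-16 - 4*10))*(-7) = (-12 - 2*(-16 - 40))*(-7) = (-12 - 2*(-56))*(-7) = (-12 + 112)*(-7) = 100*(-7) = -700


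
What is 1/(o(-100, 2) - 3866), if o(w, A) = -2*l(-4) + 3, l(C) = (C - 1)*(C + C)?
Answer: -1/3943 ≈ -0.00025361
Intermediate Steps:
l(C) = 2*C*(-1 + C) (l(C) = (-1 + C)*(2*C) = 2*C*(-1 + C))
o(w, A) = -77 (o(w, A) = -4*(-4)*(-1 - 4) + 3 = -4*(-4)*(-5) + 3 = -2*40 + 3 = -80 + 3 = -77)
1/(o(-100, 2) - 3866) = 1/(-77 - 3866) = 1/(-3943) = -1/3943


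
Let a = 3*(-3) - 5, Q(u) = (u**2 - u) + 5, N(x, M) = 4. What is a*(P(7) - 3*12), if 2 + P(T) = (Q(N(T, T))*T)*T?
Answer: -11130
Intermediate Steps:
Q(u) = 5 + u**2 - u
a = -14 (a = -9 - 5 = -14)
P(T) = -2 + 17*T**2 (P(T) = -2 + ((5 + 4**2 - 1*4)*T)*T = -2 + ((5 + 16 - 4)*T)*T = -2 + (17*T)*T = -2 + 17*T**2)
a*(P(7) - 3*12) = -14*((-2 + 17*7**2) - 3*12) = -14*((-2 + 17*49) - 36) = -14*((-2 + 833) - 36) = -14*(831 - 36) = -14*795 = -11130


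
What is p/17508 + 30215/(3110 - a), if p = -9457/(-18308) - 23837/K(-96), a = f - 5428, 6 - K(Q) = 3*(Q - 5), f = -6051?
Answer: 110605323707239/53517729638832 ≈ 2.0667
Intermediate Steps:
K(Q) = 21 - 3*Q (K(Q) = 6 - 3*(Q - 5) = 6 - 3*(-5 + Q) = 6 - (-15 + 3*Q) = 6 + (15 - 3*Q) = 21 - 3*Q)
a = -11479 (a = -6051 - 5428 = -11479)
p = -433485583/5657172 (p = -9457/(-18308) - 23837/(21 - 3*(-96)) = -9457*(-1/18308) - 23837/(21 + 288) = 9457/18308 - 23837/309 = -433485583/5657172 ≈ -76.626)
p/17508 + 30215/(3110 - a) = -433485583/5657172/17508 + 30215/(3110 - 1*(-11479)) = -433485583/5657172*1/17508 + 30215/(3110 + 11479) = -433485583/99045767376 + 30215/14589 = 110605323707239/53517729638832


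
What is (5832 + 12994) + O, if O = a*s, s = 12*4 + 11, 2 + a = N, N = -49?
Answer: 15817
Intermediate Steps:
a = -51 (a = -2 - 49 = -51)
s = 59 (s = 48 + 11 = 59)
O = -3009 (O = -51*59 = -3009)
(5832 + 12994) + O = (5832 + 12994) - 3009 = 18826 - 3009 = 15817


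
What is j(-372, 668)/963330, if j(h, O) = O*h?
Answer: -41416/160555 ≈ -0.25796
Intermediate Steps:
j(-372, 668)/963330 = (668*(-372))/963330 = -248496*1/963330 = -41416/160555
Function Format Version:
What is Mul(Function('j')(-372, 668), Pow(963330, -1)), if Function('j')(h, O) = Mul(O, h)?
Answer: Rational(-41416, 160555) ≈ -0.25796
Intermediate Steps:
Mul(Function('j')(-372, 668), Pow(963330, -1)) = Mul(Mul(668, -372), Pow(963330, -1)) = Mul(-248496, Rational(1, 963330)) = Rational(-41416, 160555)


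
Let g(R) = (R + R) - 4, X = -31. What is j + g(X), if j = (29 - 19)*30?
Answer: 234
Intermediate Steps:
g(R) = -4 + 2*R (g(R) = 2*R - 4 = -4 + 2*R)
j = 300 (j = 10*30 = 300)
j + g(X) = 300 + (-4 + 2*(-31)) = 300 + (-4 - 62) = 300 - 66 = 234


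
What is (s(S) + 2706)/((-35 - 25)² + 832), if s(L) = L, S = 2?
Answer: 677/1108 ≈ 0.61101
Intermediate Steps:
(s(S) + 2706)/((-35 - 25)² + 832) = (2 + 2706)/((-35 - 25)² + 832) = 2708/((-60)² + 832) = 2708/(3600 + 832) = 2708/4432 = 2708*(1/4432) = 677/1108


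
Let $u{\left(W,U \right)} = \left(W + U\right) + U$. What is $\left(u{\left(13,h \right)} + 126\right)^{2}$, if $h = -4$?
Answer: $17161$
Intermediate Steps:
$u{\left(W,U \right)} = W + 2 U$ ($u{\left(W,U \right)} = \left(U + W\right) + U = W + 2 U$)
$\left(u{\left(13,h \right)} + 126\right)^{2} = \left(\left(13 + 2 \left(-4\right)\right) + 126\right)^{2} = \left(\left(13 - 8\right) + 126\right)^{2} = \left(5 + 126\right)^{2} = 131^{2} = 17161$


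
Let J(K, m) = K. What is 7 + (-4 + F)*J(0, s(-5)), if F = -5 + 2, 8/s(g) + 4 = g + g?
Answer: 7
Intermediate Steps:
s(g) = 8/(-4 + 2*g) (s(g) = 8/(-4 + (g + g)) = 8/(-4 + 2*g))
F = -3
7 + (-4 + F)*J(0, s(-5)) = 7 + (-4 - 3)*0 = 7 - 7*0 = 7 + 0 = 7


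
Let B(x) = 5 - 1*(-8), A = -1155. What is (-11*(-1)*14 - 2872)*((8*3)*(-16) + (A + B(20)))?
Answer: 4147668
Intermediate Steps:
B(x) = 13 (B(x) = 5 + 8 = 13)
(-11*(-1)*14 - 2872)*((8*3)*(-16) + (A + B(20))) = (-11*(-1)*14 - 2872)*((8*3)*(-16) + (-1155 + 13)) = (11*14 - 2872)*(24*(-16) - 1142) = (154 - 2872)*(-384 - 1142) = -2718*(-1526) = 4147668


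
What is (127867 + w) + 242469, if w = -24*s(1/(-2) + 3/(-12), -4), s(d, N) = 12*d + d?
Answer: 370570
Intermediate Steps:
s(d, N) = 13*d
w = 234 (w = -312*(1/(-2) + 3/(-12)) = -312*(1*(-½) + 3*(-1/12)) = -312*(-½ - ¼) = -312*(-3)/4 = -24*(-39/4) = 234)
(127867 + w) + 242469 = (127867 + 234) + 242469 = 128101 + 242469 = 370570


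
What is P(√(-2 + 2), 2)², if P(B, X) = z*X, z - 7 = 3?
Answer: 400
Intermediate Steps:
z = 10 (z = 7 + 3 = 10)
P(B, X) = 10*X
P(√(-2 + 2), 2)² = (10*2)² = 20² = 400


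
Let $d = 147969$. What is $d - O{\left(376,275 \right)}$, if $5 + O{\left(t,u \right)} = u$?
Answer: $147699$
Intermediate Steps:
$O{\left(t,u \right)} = -5 + u$
$d - O{\left(376,275 \right)} = 147969 - \left(-5 + 275\right) = 147969 - 270 = 147699$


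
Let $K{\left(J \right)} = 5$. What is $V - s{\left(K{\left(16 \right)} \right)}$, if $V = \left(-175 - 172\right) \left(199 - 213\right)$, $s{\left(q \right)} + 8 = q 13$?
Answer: $4801$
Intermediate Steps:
$s{\left(q \right)} = -8 + 13 q$ ($s{\left(q \right)} = -8 + q 13 = -8 + 13 q$)
$V = 4858$ ($V = \left(-347\right) \left(-14\right) = 4858$)
$V - s{\left(K{\left(16 \right)} \right)} = 4858 - \left(-8 + 13 \cdot 5\right) = 4858 - \left(-8 + 65\right) = 4858 - 57 = 4801$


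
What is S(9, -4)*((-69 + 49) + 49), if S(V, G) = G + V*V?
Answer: 2233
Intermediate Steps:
S(V, G) = G + V²
S(9, -4)*((-69 + 49) + 49) = (-4 + 9²)*((-69 + 49) + 49) = (-4 + 81)*(-20 + 49) = 77*29 = 2233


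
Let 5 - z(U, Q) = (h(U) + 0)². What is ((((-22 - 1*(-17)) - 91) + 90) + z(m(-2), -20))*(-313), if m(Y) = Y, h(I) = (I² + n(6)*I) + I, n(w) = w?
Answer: 31613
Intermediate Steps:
h(I) = I² + 7*I (h(I) = (I² + 6*I) + I = I² + 7*I)
z(U, Q) = 5 - U²*(7 + U)² (z(U, Q) = 5 - (U*(7 + U) + 0)² = 5 - (U*(7 + U))² = 5 - U²*(7 + U)²)
((((-22 - 1*(-17)) - 91) + 90) + z(m(-2), -20))*(-313) = ((((-22 - 1*(-17)) - 91) + 90) + (5 - 1*(-2)²*(7 - 2)²))*(-313) = ((((-22 + 17) - 91) + 90) + (5 - 1*4*5²))*(-313) = (((-5 - 91) + 90) + (5 - 1*4*25))*(-313) = ((-96 + 90) + (5 - 100))*(-313) = (-6 - 95)*(-313) = -101*(-313) = 31613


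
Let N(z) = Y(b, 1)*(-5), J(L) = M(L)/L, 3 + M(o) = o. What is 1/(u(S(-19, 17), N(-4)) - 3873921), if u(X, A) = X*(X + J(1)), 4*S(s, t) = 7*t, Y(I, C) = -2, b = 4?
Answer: -16/61969527 ≈ -2.5819e-7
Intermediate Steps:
M(o) = -3 + o
J(L) = (-3 + L)/L
N(z) = 10 (N(z) = -2*(-5) = 10)
S(s, t) = 7*t/4 (S(s, t) = (7*t)/4 = 7*t/4)
u(X, A) = X*(-2 + X) (u(X, A) = X*(X + (-3 + 1)/1) = X*(X + 1*(-2)) = X*(X - 2) = X*(-2 + X))
1/(u(S(-19, 17), N(-4)) - 3873921) = 1/(((7/4)*17)*(-2 + (7/4)*17) - 3873921) = 1/(119*(-2 + 119/4)/4 - 3873921) = 1/((119/4)*(111/4) - 3873921) = 1/(13209/16 - 3873921) = 1/(-61969527/16) = -16/61969527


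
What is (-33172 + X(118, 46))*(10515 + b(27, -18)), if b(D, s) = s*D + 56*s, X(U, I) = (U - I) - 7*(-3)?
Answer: -298405659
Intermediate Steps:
X(U, I) = 21 + U - I (X(U, I) = (U - I) + 21 = 21 + U - I)
b(D, s) = 56*s + D*s (b(D, s) = D*s + 56*s = 56*s + D*s)
(-33172 + X(118, 46))*(10515 + b(27, -18)) = (-33172 + (21 + 118 - 1*46))*(10515 - 18*(56 + 27)) = (-33172 + (21 + 118 - 46))*(10515 - 18*83) = (-33172 + 93)*(10515 - 1494) = -33079*9021 = -298405659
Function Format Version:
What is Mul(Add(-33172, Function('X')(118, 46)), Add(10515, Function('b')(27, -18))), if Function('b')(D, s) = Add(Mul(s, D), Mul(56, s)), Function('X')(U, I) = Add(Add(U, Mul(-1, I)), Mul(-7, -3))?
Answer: -298405659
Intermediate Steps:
Function('X')(U, I) = Add(21, U, Mul(-1, I)) (Function('X')(U, I) = Add(Add(U, Mul(-1, I)), 21) = Add(21, U, Mul(-1, I)))
Function('b')(D, s) = Add(Mul(56, s), Mul(D, s)) (Function('b')(D, s) = Add(Mul(D, s), Mul(56, s)) = Add(Mul(56, s), Mul(D, s)))
Mul(Add(-33172, Function('X')(118, 46)), Add(10515, Function('b')(27, -18))) = Mul(Add(-33172, Add(21, 118, Mul(-1, 46))), Add(10515, Mul(-18, Add(56, 27)))) = Mul(Add(-33172, Add(21, 118, -46)), Add(10515, Mul(-18, 83))) = Mul(Add(-33172, 93), Add(10515, -1494)) = Mul(-33079, 9021) = -298405659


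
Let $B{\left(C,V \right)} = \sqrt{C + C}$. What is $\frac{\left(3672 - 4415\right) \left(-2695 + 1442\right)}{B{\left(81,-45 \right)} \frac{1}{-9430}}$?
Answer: $- \frac{4389565985 \sqrt{2}}{9} \approx -6.8975 \cdot 10^{8}$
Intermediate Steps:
$B{\left(C,V \right)} = \sqrt{2} \sqrt{C}$ ($B{\left(C,V \right)} = \sqrt{2 C} = \sqrt{2} \sqrt{C}$)
$\frac{\left(3672 - 4415\right) \left(-2695 + 1442\right)}{B{\left(81,-45 \right)} \frac{1}{-9430}} = \frac{\left(3672 - 4415\right) \left(-2695 + 1442\right)}{\sqrt{2} \sqrt{81} \frac{1}{-9430}} = \frac{\left(-743\right) \left(-1253\right)}{\sqrt{2} \cdot 9 \left(- \frac{1}{9430}\right)} = \frac{930979}{9 \sqrt{2} \left(- \frac{1}{9430}\right)} = \frac{930979}{\left(- \frac{9}{9430}\right) \sqrt{2}} = 930979 \left(- \frac{4715 \sqrt{2}}{9}\right) = - \frac{4389565985 \sqrt{2}}{9}$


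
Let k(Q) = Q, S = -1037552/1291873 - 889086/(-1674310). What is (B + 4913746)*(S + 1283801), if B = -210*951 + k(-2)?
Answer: 595008733125952950024636/98317994665 ≈ 6.0519e+12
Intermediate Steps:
S = -26754431411/98317994665 (S = -1037552*1/1291873 - 889086*(-1/1674310) = -1037552/1291873 + 40413/76105 = -26754431411/98317994665 ≈ -0.27212)
B = -199712 (B = -210*951 - 2 = -199710 - 2 = -199712)
(B + 4913746)*(S + 1283801) = (-199712 + 4913746)*(-26754431411/98317994665 + 1283801) = 4714034*(126220713114490254/98317994665) = 595008733125952950024636/98317994665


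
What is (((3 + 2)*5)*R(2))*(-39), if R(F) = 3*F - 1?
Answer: -4875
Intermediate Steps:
R(F) = -1 + 3*F
(((3 + 2)*5)*R(2))*(-39) = (((3 + 2)*5)*(-1 + 3*2))*(-39) = ((5*5)*(-1 + 6))*(-39) = (25*5)*(-39) = 125*(-39) = -4875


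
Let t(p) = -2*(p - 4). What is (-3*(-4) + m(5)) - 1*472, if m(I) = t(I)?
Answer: -462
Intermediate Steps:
t(p) = 8 - 2*p (t(p) = -2*(-4 + p) = 8 - 2*p)
m(I) = 8 - 2*I
(-3*(-4) + m(5)) - 1*472 = (-3*(-4) + (8 - 2*5)) - 1*472 = (12 + (8 - 10)) - 472 = (12 - 2) - 472 = 10 - 472 = -462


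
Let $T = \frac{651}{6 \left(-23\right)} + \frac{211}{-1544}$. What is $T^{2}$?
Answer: $\frac{29713830129}{1261102144} \approx 23.562$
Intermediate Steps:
$T = - \frac{172377}{35512}$ ($T = \frac{651}{-138} + 211 \left(- \frac{1}{1544}\right) = 651 \left(- \frac{1}{138}\right) - \frac{211}{1544} = - \frac{217}{46} - \frac{211}{1544} = - \frac{172377}{35512} \approx -4.854$)
$T^{2} = \left(- \frac{172377}{35512}\right)^{2} = \frac{29713830129}{1261102144}$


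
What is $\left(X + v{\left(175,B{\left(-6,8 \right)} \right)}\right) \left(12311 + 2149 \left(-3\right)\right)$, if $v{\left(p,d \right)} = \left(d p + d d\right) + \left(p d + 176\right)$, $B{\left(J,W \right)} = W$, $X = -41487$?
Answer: $-225453208$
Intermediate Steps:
$v{\left(p,d \right)} = 176 + d^{2} + 2 d p$ ($v{\left(p,d \right)} = \left(d p + d^{2}\right) + \left(d p + 176\right) = \left(d^{2} + d p\right) + \left(176 + d p\right) = 176 + d^{2} + 2 d p$)
$\left(X + v{\left(175,B{\left(-6,8 \right)} \right)}\right) \left(12311 + 2149 \left(-3\right)\right) = \left(-41487 + \left(176 + 8^{2} + 2 \cdot 8 \cdot 175\right)\right) \left(12311 + 2149 \left(-3\right)\right) = \left(-41487 + \left(176 + 64 + 2800\right)\right) \left(12311 - 6447\right) = \left(-41487 + 3040\right) 5864 = \left(-38447\right) 5864 = -225453208$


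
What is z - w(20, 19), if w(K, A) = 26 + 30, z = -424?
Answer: -480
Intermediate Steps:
w(K, A) = 56
z - w(20, 19) = -424 - 1*56 = -424 - 56 = -480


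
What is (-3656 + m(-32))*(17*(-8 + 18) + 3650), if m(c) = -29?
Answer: -14076700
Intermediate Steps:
(-3656 + m(-32))*(17*(-8 + 18) + 3650) = (-3656 - 29)*(17*(-8 + 18) + 3650) = -3685*(17*10 + 3650) = -3685*(170 + 3650) = -3685*3820 = -14076700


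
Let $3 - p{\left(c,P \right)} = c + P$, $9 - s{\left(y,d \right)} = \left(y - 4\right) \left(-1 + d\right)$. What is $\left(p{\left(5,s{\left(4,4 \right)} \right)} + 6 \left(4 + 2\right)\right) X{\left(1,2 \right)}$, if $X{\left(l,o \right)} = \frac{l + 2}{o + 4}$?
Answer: $\frac{25}{2} \approx 12.5$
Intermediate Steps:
$s{\left(y,d \right)} = 9 - \left(-1 + d\right) \left(-4 + y\right)$ ($s{\left(y,d \right)} = 9 - \left(y - 4\right) \left(-1 + d\right) = 9 - \left(-4 + y\right) \left(-1 + d\right) = 9 - \left(-1 + d\right) \left(-4 + y\right)$)
$X{\left(l,o \right)} = \frac{2 + l}{4 + o}$
$p{\left(c,P \right)} = 3 - P - c$ ($p{\left(c,P \right)} = 3 - \left(c + P\right) = 3 - \left(P + c\right) = 3 - P - c$)
$\left(p{\left(5,s{\left(4,4 \right)} \right)} + 6 \left(4 + 2\right)\right) X{\left(1,2 \right)} = \left(\left(3 - \left(5 + 4 + 4 \cdot 4 - 4 \cdot 4\right) - 5\right) + 6 \left(4 + 2\right)\right) \frac{2 + 1}{4 + 2} = \left(\left(3 - \left(5 + 4 + 16 - 16\right) - 5\right) + 6 \cdot 6\right) \frac{1}{6} \cdot 3 = \left(\left(3 - 9 - 5\right) + 36\right) \frac{1}{6} \cdot 3 = \left(\left(3 - 9 - 5\right) + 36\right) \frac{1}{2} = \left(-11 + 36\right) \frac{1}{2} = 25 \cdot \frac{1}{2} = \frac{25}{2}$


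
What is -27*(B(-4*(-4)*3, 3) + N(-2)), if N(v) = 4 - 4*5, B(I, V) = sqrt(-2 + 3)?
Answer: 405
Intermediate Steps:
B(I, V) = 1 (B(I, V) = sqrt(1) = 1)
N(v) = -16 (N(v) = 4 - 20 = -16)
-27*(B(-4*(-4)*3, 3) + N(-2)) = -27*(1 - 16) = -27*(-15) = 405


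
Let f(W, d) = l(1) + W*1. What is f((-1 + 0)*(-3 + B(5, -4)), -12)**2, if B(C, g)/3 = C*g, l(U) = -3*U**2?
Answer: 3600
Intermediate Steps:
B(C, g) = 3*C*g (B(C, g) = 3*(C*g) = 3*C*g)
f(W, d) = -3 + W (f(W, d) = -3*1**2 + W*1 = -3*1 + W = -3 + W)
f((-1 + 0)*(-3 + B(5, -4)), -12)**2 = (-3 + (-1 + 0)*(-3 + 3*5*(-4)))**2 = (-3 - (-3 - 60))**2 = (-3 - 1*(-63))**2 = (-3 + 63)**2 = 60**2 = 3600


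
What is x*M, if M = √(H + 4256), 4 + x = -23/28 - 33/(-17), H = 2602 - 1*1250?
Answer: -1371*√1402/238 ≈ -215.69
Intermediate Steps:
H = 1352 (H = 2602 - 1250 = 1352)
x = -1371/476 (x = -4 + (-23/28 - 33/(-17)) = -4 + (-23*1/28 - 33*(-1/17)) = -4 + (-23/28 + 33/17) = -4 + 533/476 = -1371/476 ≈ -2.8803)
M = 2*√1402 (M = √(1352 + 4256) = √5608 = 2*√1402 ≈ 74.887)
x*M = -1371*√1402/238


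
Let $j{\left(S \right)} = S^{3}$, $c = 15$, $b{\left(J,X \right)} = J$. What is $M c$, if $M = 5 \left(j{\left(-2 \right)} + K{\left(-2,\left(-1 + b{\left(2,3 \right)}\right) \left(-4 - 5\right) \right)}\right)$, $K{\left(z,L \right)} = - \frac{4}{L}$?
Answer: $- \frac{1700}{3} \approx -566.67$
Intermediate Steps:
$M = - \frac{340}{9}$ ($M = 5 \left(\left(-2\right)^{3} - \frac{4}{\left(-1 + 2\right) \left(-4 - 5\right)}\right) = 5 \left(-8 - \frac{4}{1 \left(-9\right)}\right) = 5 \left(-8 - \frac{4}{-9}\right) = 5 \left(-8 - - \frac{4}{9}\right) = 5 \left(-8 + \frac{4}{9}\right) = 5 \left(- \frac{68}{9}\right) = - \frac{340}{9} \approx -37.778$)
$M c = \left(- \frac{340}{9}\right) 15 = - \frac{1700}{3}$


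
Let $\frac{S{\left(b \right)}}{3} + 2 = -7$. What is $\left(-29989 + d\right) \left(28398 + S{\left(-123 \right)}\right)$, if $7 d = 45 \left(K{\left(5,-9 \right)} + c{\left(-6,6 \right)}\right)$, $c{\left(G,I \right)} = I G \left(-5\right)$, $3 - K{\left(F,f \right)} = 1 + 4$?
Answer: $-818353389$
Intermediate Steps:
$K{\left(F,f \right)} = -2$ ($K{\left(F,f \right)} = 3 - \left(1 + 4\right) = 3 - 5 = -2$)
$c{\left(G,I \right)} = - 5 G I$ ($c{\left(G,I \right)} = G I \left(-5\right) = - 5 G I$)
$S{\left(b \right)} = -27$ ($S{\left(b \right)} = -6 + 3 \left(-7\right) = -6 - 21 = -27$)
$d = \frac{8010}{7}$ ($d = \frac{45 \left(-2 - \left(-30\right) 6\right)}{7} = \frac{45 \left(-2 + 180\right)}{7} = \frac{45 \cdot 178}{7} = \frac{1}{7} \cdot 8010 = \frac{8010}{7} \approx 1144.3$)
$\left(-29989 + d\right) \left(28398 + S{\left(-123 \right)}\right) = \left(-29989 + \frac{8010}{7}\right) \left(28398 - 27\right) = \left(- \frac{201913}{7}\right) 28371 = -818353389$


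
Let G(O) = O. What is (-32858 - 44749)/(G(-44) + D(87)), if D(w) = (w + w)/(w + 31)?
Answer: 4578813/2509 ≈ 1825.0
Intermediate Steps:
D(w) = 2*w/(31 + w) (D(w) = (2*w)/(31 + w) = 2*w/(31 + w))
(-32858 - 44749)/(G(-44) + D(87)) = (-32858 - 44749)/(-44 + 2*87/(31 + 87)) = -77607/(-44 + 2*87/118) = -77607/(-44 + 2*87*(1/118)) = -77607/(-44 + 87/59) = -77607/(-2509/59) = -77607*(-59/2509) = 4578813/2509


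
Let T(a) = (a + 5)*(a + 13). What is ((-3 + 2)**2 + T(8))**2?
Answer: 75076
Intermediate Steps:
T(a) = (5 + a)*(13 + a)
((-3 + 2)**2 + T(8))**2 = ((-3 + 2)**2 + (65 + 8**2 + 18*8))**2 = ((-1)**2 + (65 + 64 + 144))**2 = (1 + 273)**2 = 274**2 = 75076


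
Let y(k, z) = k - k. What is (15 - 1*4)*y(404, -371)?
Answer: 0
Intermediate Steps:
y(k, z) = 0
(15 - 1*4)*y(404, -371) = (15 - 1*4)*0 = (15 - 4)*0 = 11*0 = 0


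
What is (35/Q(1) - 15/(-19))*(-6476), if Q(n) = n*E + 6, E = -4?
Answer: -2250410/19 ≈ -1.1844e+5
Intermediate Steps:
Q(n) = 6 - 4*n (Q(n) = n*(-4) + 6 = -4*n + 6 = 6 - 4*n)
(35/Q(1) - 15/(-19))*(-6476) = (35/(6 - 4*1) - 15/(-19))*(-6476) = (35/(6 - 4) - 15*(-1/19))*(-6476) = (35/2 + 15/19)*(-6476) = (695/38)*(-6476) = -2250410/19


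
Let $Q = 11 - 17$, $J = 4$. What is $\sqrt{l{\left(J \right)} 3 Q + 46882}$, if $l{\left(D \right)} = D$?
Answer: $\sqrt{46810} \approx 216.36$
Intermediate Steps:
$Q = -6$
$\sqrt{l{\left(J \right)} 3 Q + 46882} = \sqrt{4 \cdot 3 \left(-6\right) + 46882} = \sqrt{12 \left(-6\right) + 46882} = \sqrt{-72 + 46882} = \sqrt{46810}$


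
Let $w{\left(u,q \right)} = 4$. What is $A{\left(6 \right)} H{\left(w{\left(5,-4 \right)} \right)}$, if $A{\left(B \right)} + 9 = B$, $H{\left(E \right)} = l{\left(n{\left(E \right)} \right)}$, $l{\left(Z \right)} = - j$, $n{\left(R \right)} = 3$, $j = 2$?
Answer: $6$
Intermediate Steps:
$l{\left(Z \right)} = -2$ ($l{\left(Z \right)} = \left(-1\right) 2 = -2$)
$H{\left(E \right)} = -2$
$A{\left(B \right)} = -9 + B$
$A{\left(6 \right)} H{\left(w{\left(5,-4 \right)} \right)} = \left(-9 + 6\right) \left(-2\right) = \left(-3\right) \left(-2\right) = 6$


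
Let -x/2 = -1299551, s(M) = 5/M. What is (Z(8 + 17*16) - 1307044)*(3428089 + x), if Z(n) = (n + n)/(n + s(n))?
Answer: -123531652898898364/15681 ≈ -7.8778e+12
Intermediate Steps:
Z(n) = 2*n/(n + 5/n) (Z(n) = (n + n)/(n + 5/n) = (2*n)/(n + 5/n) = 2*n/(n + 5/n))
x = 2599102 (x = -2*(-1299551) = 2599102)
(Z(8 + 17*16) - 1307044)*(3428089 + x) = (2*(8 + 17*16)**2/(5 + (8 + 17*16)**2) - 1307044)*(3428089 + 2599102) = (2*(8 + 272)**2/(5 + (8 + 272)**2) - 1307044)*6027191 = (2*280**2/(5 + 280**2) - 1307044)*6027191 = (2*78400/(5 + 78400) - 1307044)*6027191 = (2*78400/78405 - 1307044)*6027191 = (2*78400*(1/78405) - 1307044)*6027191 = (31360/15681 - 1307044)*6027191 = -20495725604/15681*6027191 = -123531652898898364/15681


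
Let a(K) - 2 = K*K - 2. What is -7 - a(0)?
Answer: -7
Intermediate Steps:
a(K) = K² (a(K) = 2 + (K*K - 2) = 2 + (K² - 2) = 2 + (-2 + K²) = K²)
-7 - a(0) = -7 - 1*0² = -7 - 1*0 = -7 + 0 = -7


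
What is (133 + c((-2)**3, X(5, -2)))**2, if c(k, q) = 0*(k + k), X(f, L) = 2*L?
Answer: 17689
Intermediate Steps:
c(k, q) = 0 (c(k, q) = 0*(2*k) = 0)
(133 + c((-2)**3, X(5, -2)))**2 = (133 + 0)**2 = 133**2 = 17689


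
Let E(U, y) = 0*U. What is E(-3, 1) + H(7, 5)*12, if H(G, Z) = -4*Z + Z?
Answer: -180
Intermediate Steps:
H(G, Z) = -3*Z
E(U, y) = 0
E(-3, 1) + H(7, 5)*12 = 0 - 3*5*12 = 0 - 15*12 = 0 - 180 = -180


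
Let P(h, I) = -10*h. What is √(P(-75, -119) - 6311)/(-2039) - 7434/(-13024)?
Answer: 3717/6512 - I*√5561/2039 ≈ 0.57079 - 0.036573*I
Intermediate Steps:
√(P(-75, -119) - 6311)/(-2039) - 7434/(-13024) = √(-10*(-75) - 6311)/(-2039) - 7434/(-13024) = √(750 - 6311)*(-1/2039) - 7434*(-1/13024) = √(-5561)*(-1/2039) + 3717/6512 = (I*√5561)*(-1/2039) + 3717/6512 = -I*√5561/2039 + 3717/6512 = 3717/6512 - I*√5561/2039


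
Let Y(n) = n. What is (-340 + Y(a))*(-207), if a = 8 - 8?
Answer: 70380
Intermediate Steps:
a = 0
(-340 + Y(a))*(-207) = (-340 + 0)*(-207) = -340*(-207) = 70380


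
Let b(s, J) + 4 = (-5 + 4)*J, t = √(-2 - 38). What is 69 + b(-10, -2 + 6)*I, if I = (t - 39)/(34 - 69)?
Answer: 2103/35 + 16*I*√10/35 ≈ 60.086 + 1.4456*I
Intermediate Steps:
t = 2*I*√10 (t = √(-40) = 2*I*√10 ≈ 6.3246*I)
b(s, J) = -4 - J (b(s, J) = -4 + (-5 + 4)*J = -4 - J)
I = 39/35 - 2*I*√10/35 (I = (2*I*√10 - 39)/(34 - 69) = (-39 + 2*I*√10)/(-35) = (-39 + 2*I*√10)*(-1/35) = 39/35 - 2*I*√10/35 ≈ 1.1143 - 0.1807*I)
69 + b(-10, -2 + 6)*I = 69 + (-4 - (-2 + 6))*(39/35 - 2*I*√10/35) = 69 + (-4 - 1*4)*(39/35 - 2*I*√10/35) = 69 + (-4 - 4)*(39/35 - 2*I*√10/35) = 69 - 8*(39/35 - 2*I*√10/35) = 69 + (-312/35 + 16*I*√10/35) = 2103/35 + 16*I*√10/35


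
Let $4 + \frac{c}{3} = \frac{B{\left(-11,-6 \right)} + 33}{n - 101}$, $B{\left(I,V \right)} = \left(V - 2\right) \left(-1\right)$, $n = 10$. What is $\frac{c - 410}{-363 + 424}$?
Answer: $- \frac{38525}{5551} \approx -6.9402$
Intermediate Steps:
$B{\left(I,V \right)} = 2 - V$ ($B{\left(I,V \right)} = \left(-2 + V\right) \left(-1\right) = 2 - V$)
$c = - \frac{1215}{91}$ ($c = -12 + 3 \frac{\left(2 - -6\right) + 33}{10 - 101} = -12 + 3 \frac{\left(2 + 6\right) + 33}{-91} = -12 + 3 \left(8 + 33\right) \left(- \frac{1}{91}\right) = -12 + 3 \cdot 41 \left(- \frac{1}{91}\right) = -12 + 3 \left(- \frac{41}{91}\right) = -12 - \frac{123}{91} = - \frac{1215}{91} \approx -13.352$)
$\frac{c - 410}{-363 + 424} = \frac{- \frac{1215}{91} - 410}{-363 + 424} = - \frac{38525}{91 \cdot 61} = \left(- \frac{38525}{91}\right) \frac{1}{61} = - \frac{38525}{5551}$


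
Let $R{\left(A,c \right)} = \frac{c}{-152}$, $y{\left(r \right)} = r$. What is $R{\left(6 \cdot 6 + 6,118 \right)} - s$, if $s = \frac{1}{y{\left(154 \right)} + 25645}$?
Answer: $- \frac{1522217}{1960724} \approx -0.77635$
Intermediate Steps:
$R{\left(A,c \right)} = - \frac{c}{152}$ ($R{\left(A,c \right)} = c \left(- \frac{1}{152}\right) = - \frac{c}{152}$)
$s = \frac{1}{25799}$ ($s = \frac{1}{154 + 25645} = \frac{1}{25799} \approx 3.8761 \cdot 10^{-5}$)
$R{\left(6 \cdot 6 + 6,118 \right)} - s = \left(- \frac{1}{152}\right) 118 - \frac{1}{25799} = - \frac{59}{76} - \frac{1}{25799} = - \frac{1522217}{1960724}$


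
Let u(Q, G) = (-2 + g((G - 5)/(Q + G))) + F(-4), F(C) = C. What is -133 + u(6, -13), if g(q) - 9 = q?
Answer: -892/7 ≈ -127.43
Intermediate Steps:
g(q) = 9 + q
u(Q, G) = 3 + (-5 + G)/(G + Q) (u(Q, G) = (-2 + (9 + (G - 5)/(Q + G))) - 4 = (-2 + (9 + (-5 + G)/(G + Q))) - 4 = (7 + (-5 + G)/(G + Q)) - 4 = 3 + (-5 + G)/(G + Q))
-133 + u(6, -13) = -133 + (-5 + 3*6 + 4*(-13))/(-13 + 6) = -133 + (-5 + 18 - 52)/(-7) = -133 - 1/7*(-39) = -133 + 39/7 = -892/7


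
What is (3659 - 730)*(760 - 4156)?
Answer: -9946884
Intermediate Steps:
(3659 - 730)*(760 - 4156) = 2929*(-3396) = -9946884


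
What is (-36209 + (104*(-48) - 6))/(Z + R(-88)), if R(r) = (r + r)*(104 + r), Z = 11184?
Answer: -41207/8368 ≈ -4.9244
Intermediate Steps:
R(r) = 2*r*(104 + r) (R(r) = (2*r)*(104 + r) = 2*r*(104 + r))
(-36209 + (104*(-48) - 6))/(Z + R(-88)) = (-36209 + (104*(-48) - 6))/(11184 + 2*(-88)*(104 - 88)) = (-36209 + (-4992 - 6))/(11184 + 2*(-88)*16) = (-36209 - 4998)/(11184 - 2816) = -41207/8368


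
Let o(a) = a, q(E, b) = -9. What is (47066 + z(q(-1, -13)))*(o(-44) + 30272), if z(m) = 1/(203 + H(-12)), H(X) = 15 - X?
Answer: 163611785634/115 ≈ 1.4227e+9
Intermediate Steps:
z(m) = 1/230 (z(m) = 1/(203 + (15 - 1*(-12))) = 1/(203 + (15 + 12)) = 1/(203 + 27) = 1/230)
(47066 + z(q(-1, -13)))*(o(-44) + 30272) = (47066 + 1/230)*(-44 + 30272) = (10825181/230)*30228 = 163611785634/115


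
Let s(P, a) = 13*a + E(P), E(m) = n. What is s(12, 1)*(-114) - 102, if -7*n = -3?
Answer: -11430/7 ≈ -1632.9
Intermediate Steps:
n = 3/7 (n = -⅐*(-3) = 3/7 ≈ 0.42857)
E(m) = 3/7
s(P, a) = 3/7 + 13*a (s(P, a) = 13*a + 3/7 = 3/7 + 13*a)
s(12, 1)*(-114) - 102 = (3/7 + 13*1)*(-114) - 102 = (3/7 + 13)*(-114) - 102 = (94/7)*(-114) - 102 = -10716/7 - 102 = -11430/7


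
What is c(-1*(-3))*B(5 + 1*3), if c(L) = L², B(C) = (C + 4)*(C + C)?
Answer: 1728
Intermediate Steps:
B(C) = 2*C*(4 + C) (B(C) = (4 + C)*(2*C) = 2*C*(4 + C))
c(-1*(-3))*B(5 + 1*3) = (-1*(-3))²*(2*(5 + 1*3)*(4 + (5 + 1*3))) = 3²*(2*(5 + 3)*(4 + (5 + 3))) = 9*(2*8*(4 + 8)) = 9*(2*8*12) = 9*192 = 1728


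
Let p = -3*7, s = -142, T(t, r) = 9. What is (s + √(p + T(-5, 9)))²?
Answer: 20152 - 568*I*√3 ≈ 20152.0 - 983.8*I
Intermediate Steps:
p = -21
(s + √(p + T(-5, 9)))² = (-142 + √(-21 + 9))² = (-142 + √(-12))² = (-142 + 2*I*√3)²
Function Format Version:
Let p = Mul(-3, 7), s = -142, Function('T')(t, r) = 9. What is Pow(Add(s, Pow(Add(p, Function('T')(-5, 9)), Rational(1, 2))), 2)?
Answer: Add(20152, Mul(-568, I, Pow(3, Rational(1, 2)))) ≈ Add(20152., Mul(-983.80, I))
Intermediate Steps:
p = -21
Pow(Add(s, Pow(Add(p, Function('T')(-5, 9)), Rational(1, 2))), 2) = Pow(Add(-142, Pow(Add(-21, 9), Rational(1, 2))), 2) = Pow(Add(-142, Pow(-12, Rational(1, 2))), 2) = Pow(Add(-142, Mul(2, I, Pow(3, Rational(1, 2)))), 2)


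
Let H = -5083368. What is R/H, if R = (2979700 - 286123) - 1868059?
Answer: -412759/2541684 ≈ -0.16240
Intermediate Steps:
R = 825518 (R = 2693577 - 1868059 = 825518)
R/H = 825518/(-5083368) = 825518*(-1/5083368) = -412759/2541684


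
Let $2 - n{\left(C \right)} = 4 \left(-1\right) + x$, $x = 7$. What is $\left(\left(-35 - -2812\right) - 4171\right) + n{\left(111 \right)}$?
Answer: $-1395$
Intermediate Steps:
$n{\left(C \right)} = -1$ ($n{\left(C \right)} = 2 - \left(4 \left(-1\right) + 7\right) = 2 - \left(-4 + 7\right) = 2 - 3 = -1$)
$\left(\left(-35 - -2812\right) - 4171\right) + n{\left(111 \right)} = \left(\left(-35 - -2812\right) - 4171\right) - 1 = \left(\left(-35 + 2812\right) - 4171\right) - 1 = \left(2777 - 4171\right) - 1 = -1394 - 1 = -1395$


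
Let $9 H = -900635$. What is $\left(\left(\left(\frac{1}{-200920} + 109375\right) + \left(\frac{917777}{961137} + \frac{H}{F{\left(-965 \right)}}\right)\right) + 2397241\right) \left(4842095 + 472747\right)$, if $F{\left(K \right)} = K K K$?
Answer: $\frac{5137551912150687649441333769751}{385636286318162300} \approx 1.3322 \cdot 10^{13}$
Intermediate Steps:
$H = - \frac{900635}{9}$ ($H = \frac{1}{9} \left(-900635\right) = - \frac{900635}{9} \approx -1.0007 \cdot 10^{5}$)
$F{\left(K \right)} = K^{3}$ ($F{\left(K \right)} = K^{2} K = K^{3}$)
$\left(\left(\left(\frac{1}{-200920} + 109375\right) + \left(\frac{917777}{961137} + \frac{H}{F{\left(-965 \right)}}\right)\right) + 2397241\right) \left(4842095 + 472747\right) = \left(\left(\left(\frac{1}{-200920} + 109375\right) + \left(\frac{917777}{961137} - \frac{900635}{9 \left(-965\right)^{3}}\right)\right) + 2397241\right) \left(4842095 + 472747\right) = \left(\left(\left(- \frac{1}{200920} + 109375\right) + \left(917777 \cdot \frac{1}{961137} - \frac{900635}{9 \left(-898632125\right)}\right)\right) + 2397241\right) 5314842 = \left(\left(\frac{21975624999}{200920} + \left(\frac{917777}{961137} - - \frac{180127}{1617537825}\right)\right) + 2397241\right) 5314842 = \left(\left(\frac{21975624999}{200920} + \left(\frac{917777}{961137} + \frac{180127}{1617537825}\right)\right) + 2397241\right) 5314842 = \left(\left(\frac{21975624999}{200920} + \frac{164968015459936}{172741716945225}\right) + 2397241\right) 5314842 = \left(\frac{759228067729066926804179}{6941453153726921400} + 2397241\right) 5314842 = \frac{17399564167422545710661579}{6941453153726921400} \cdot 5314842 = \frac{5137551912150687649441333769751}{385636286318162300}$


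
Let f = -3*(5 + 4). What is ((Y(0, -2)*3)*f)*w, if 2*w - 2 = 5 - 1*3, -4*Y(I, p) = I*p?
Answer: 0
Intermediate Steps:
Y(I, p) = -I*p/4
w = 2 (w = 1 + (5 - 1*3)/2 = 1 + (5 - 3)/2 = 1 + (½)*2 = 1 + 1 = 2)
f = -27 (f = -3*9 = -27)
((Y(0, -2)*3)*f)*w = ((-¼*0*(-2)*3)*(-27))*2 = ((0*3)*(-27))*2 = (0*(-27))*2 = 0*2 = 0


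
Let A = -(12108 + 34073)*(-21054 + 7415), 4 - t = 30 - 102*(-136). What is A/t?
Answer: -629862659/13898 ≈ -45320.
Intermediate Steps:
t = -13898 (t = 4 - (30 - 102*(-136)) = 4 - (30 + 13872) = 4 - 1*13902 = 4 - 13902 = -13898)
A = 629862659 (A = -46181*(-13639) = -1*(-629862659) = 629862659)
A/t = 629862659/(-13898) = 629862659*(-1/13898) = -629862659/13898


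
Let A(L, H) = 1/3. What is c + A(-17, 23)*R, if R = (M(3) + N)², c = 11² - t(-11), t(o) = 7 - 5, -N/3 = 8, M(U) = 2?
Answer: 841/3 ≈ 280.33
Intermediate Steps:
N = -24 (N = -3*8 = -24)
t(o) = 2
A(L, H) = ⅓
c = 119 (c = 11² - 1*2 = 121 - 2 = 119)
R = 484 (R = (2 - 24)² = (-22)² = 484)
c + A(-17, 23)*R = 119 + (⅓)*484 = 119 + 484/3 = 841/3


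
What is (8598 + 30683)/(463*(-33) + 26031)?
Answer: 39281/10752 ≈ 3.6534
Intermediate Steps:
(8598 + 30683)/(463*(-33) + 26031) = 39281/(-15279 + 26031) = 39281/10752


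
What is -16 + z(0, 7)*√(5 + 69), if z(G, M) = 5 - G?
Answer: -16 + 5*√74 ≈ 27.012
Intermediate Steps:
-16 + z(0, 7)*√(5 + 69) = -16 + (5 - 1*0)*√(5 + 69) = -16 + (5 + 0)*√74 = -16 + 5*√74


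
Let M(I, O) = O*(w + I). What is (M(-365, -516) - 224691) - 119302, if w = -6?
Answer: -152557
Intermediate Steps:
M(I, O) = O*(-6 + I)
(M(-365, -516) - 224691) - 119302 = (-516*(-6 - 365) - 224691) - 119302 = (-516*(-371) - 224691) - 119302 = (191436 - 224691) - 119302 = -33255 - 119302 = -152557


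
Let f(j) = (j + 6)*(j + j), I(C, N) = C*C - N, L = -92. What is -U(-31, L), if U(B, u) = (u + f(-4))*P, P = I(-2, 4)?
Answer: 0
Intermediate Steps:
I(C, N) = C² - N
f(j) = 2*j*(6 + j) (f(j) = (6 + j)*(2*j) = 2*j*(6 + j))
P = 0 (P = (-2)² - 1*4 = 4 - 4 = 0)
U(B, u) = 0 (U(B, u) = (u + 2*(-4)*(6 - 4))*0 = (u + 2*(-4)*2)*0 = (u - 16)*0 = (-16 + u)*0 = 0)
-U(-31, L) = -1*0 = 0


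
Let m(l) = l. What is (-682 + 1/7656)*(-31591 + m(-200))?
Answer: 55331080427/2552 ≈ 2.1681e+7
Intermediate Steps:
(-682 + 1/7656)*(-31591 + m(-200)) = (-682 + 1/7656)*(-31591 - 200) = (-682 + 1/7656)*(-31791) = -5221391/7656*(-31791) = 55331080427/2552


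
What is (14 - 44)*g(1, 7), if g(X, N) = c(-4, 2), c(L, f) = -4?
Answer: 120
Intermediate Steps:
g(X, N) = -4
(14 - 44)*g(1, 7) = (14 - 44)*(-4) = -30*(-4) = 120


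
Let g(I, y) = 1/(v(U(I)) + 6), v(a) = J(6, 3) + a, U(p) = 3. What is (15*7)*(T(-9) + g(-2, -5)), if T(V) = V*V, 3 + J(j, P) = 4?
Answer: 17031/2 ≈ 8515.5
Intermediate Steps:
J(j, P) = 1 (J(j, P) = -3 + 4 = 1)
v(a) = 1 + a
g(I, y) = 1/10 (g(I, y) = 1/((1 + 3) + 6) = 1/(4 + 6) = 1/10)
T(V) = V**2
(15*7)*(T(-9) + g(-2, -5)) = (15*7)*((-9)**2 + 1/10) = 105*(81 + 1/10) = 105*(811/10) = 17031/2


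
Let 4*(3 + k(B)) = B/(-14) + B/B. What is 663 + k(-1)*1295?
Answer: -23001/8 ≈ -2875.1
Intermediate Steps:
k(B) = -11/4 - B/56 (k(B) = -3 + (B/(-14) + B/B)/4 = -3 + (B*(-1/14) + 1)/4 = -3 + (-B/14 + 1)/4 = -3 + (1 - B/14)/4 = -3 + (¼ - B/56) = -11/4 - B/56)
663 + k(-1)*1295 = 663 + (-11/4 - 1/56*(-1))*1295 = 663 + (-11/4 + 1/56)*1295 = 663 - 153/56*1295 = 663 - 28305/8 = -23001/8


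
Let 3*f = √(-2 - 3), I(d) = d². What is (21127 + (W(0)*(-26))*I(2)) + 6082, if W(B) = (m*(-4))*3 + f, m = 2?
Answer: 29705 - 104*I*√5/3 ≈ 29705.0 - 77.517*I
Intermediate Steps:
f = I*√5/3 (f = √(-2 - 3)/3 = √(-5)/3 = (I*√5)/3 = I*√5/3 ≈ 0.74536*I)
W(B) = -24 + I*√5/3 (W(B) = (2*(-4))*3 + I*√5/3 = -8*3 + I*√5/3 = -24 + I*√5/3)
(21127 + (W(0)*(-26))*I(2)) + 6082 = (21127 + ((-24 + I*√5/3)*(-26))*2²) + 6082 = (21127 + (624 - 26*I*√5/3)*4) + 6082 = (21127 + (2496 - 104*I*√5/3)) + 6082 = (23623 - 104*I*√5/3) + 6082 = 29705 - 104*I*√5/3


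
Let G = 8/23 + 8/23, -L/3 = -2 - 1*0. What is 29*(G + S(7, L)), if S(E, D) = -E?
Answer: -4205/23 ≈ -182.83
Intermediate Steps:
L = 6 (L = -3*(-2 - 1*0) = -3*(-2 + 0) = -3*(-2) = 6)
G = 16/23 (G = 8*(1/23) + 8*(1/23) = 8/23 + 8/23 = 16/23 ≈ 0.69565)
29*(G + S(7, L)) = 29*(16/23 - 1*7) = 29*(16/23 - 7) = 29*(-145/23) = -4205/23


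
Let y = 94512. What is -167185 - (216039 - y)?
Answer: -288712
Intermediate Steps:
-167185 - (216039 - y) = -167185 - (216039 - 1*94512) = -167185 - (216039 - 94512) = -167185 - 1*121527 = -167185 - 121527 = -288712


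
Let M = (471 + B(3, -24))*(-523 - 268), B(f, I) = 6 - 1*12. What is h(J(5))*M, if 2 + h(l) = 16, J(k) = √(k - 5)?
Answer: -5149410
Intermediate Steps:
J(k) = √(-5 + k)
B(f, I) = -6 (B(f, I) = 6 - 12 = -6)
h(l) = 14 (h(l) = -2 + 16 = 14)
M = -367815 (M = (471 - 6)*(-523 - 268) = 465*(-791) = -367815)
h(J(5))*M = 14*(-367815) = -5149410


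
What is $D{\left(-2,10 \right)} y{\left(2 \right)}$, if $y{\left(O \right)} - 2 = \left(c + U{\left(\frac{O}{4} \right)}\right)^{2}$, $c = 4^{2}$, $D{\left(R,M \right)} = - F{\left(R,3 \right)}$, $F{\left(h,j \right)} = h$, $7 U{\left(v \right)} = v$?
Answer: $\frac{51017}{98} \approx 520.58$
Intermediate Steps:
$U{\left(v \right)} = \frac{v}{7}$
$D{\left(R,M \right)} = - R$
$c = 16$
$y{\left(O \right)} = 2 + \left(16 + \frac{O}{28}\right)^{2}$ ($y{\left(O \right)} = 2 + \left(16 + \frac{O \frac{1}{4}}{7}\right)^{2} = 2 + \left(16 + \frac{\frac{1}{4} O}{7}\right)^{2} = 2 + \left(16 + \frac{O}{28}\right)^{2}$)
$D{\left(-2,10 \right)} y{\left(2 \right)} = \left(-1\right) \left(-2\right) \left(2 + \frac{\left(448 + 2\right)^{2}}{784}\right) = 2 \left(2 + \frac{450^{2}}{784}\right) = 2 \left(2 + \frac{1}{784} \cdot 202500\right) = 2 \left(2 + \frac{50625}{196}\right) = 2 \cdot \frac{51017}{196} = \frac{51017}{98}$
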